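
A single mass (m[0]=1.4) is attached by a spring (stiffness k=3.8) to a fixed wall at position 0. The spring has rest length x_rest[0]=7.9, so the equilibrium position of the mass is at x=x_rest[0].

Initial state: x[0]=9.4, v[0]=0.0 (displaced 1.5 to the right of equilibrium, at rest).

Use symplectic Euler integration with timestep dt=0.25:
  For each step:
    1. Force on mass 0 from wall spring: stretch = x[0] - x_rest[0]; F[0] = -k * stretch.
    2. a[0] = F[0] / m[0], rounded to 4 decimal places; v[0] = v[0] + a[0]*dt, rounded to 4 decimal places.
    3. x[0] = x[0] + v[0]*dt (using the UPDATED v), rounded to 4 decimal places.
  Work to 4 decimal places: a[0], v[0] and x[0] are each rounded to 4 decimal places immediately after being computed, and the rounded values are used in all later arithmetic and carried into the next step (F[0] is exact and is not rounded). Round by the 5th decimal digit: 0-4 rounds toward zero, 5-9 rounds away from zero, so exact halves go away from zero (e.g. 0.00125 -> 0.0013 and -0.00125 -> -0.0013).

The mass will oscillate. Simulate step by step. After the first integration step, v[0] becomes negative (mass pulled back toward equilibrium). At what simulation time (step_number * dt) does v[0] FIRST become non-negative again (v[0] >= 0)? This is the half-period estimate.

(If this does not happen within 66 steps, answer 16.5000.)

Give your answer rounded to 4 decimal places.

Answer: 2.0000

Derivation:
Step 0: x=[9.4000] v=[0.0000]
Step 1: x=[9.1455] v=[-1.0179]
Step 2: x=[8.6797] v=[-1.8631]
Step 3: x=[8.0817] v=[-2.3922]
Step 4: x=[7.4528] v=[-2.5155]
Step 5: x=[6.8998] v=[-2.2121]
Step 6: x=[6.5165] v=[-1.5334]
Step 7: x=[6.3679] v=[-0.5946]
Step 8: x=[6.4792] v=[0.4451]
First v>=0 after going negative at step 8, time=2.0000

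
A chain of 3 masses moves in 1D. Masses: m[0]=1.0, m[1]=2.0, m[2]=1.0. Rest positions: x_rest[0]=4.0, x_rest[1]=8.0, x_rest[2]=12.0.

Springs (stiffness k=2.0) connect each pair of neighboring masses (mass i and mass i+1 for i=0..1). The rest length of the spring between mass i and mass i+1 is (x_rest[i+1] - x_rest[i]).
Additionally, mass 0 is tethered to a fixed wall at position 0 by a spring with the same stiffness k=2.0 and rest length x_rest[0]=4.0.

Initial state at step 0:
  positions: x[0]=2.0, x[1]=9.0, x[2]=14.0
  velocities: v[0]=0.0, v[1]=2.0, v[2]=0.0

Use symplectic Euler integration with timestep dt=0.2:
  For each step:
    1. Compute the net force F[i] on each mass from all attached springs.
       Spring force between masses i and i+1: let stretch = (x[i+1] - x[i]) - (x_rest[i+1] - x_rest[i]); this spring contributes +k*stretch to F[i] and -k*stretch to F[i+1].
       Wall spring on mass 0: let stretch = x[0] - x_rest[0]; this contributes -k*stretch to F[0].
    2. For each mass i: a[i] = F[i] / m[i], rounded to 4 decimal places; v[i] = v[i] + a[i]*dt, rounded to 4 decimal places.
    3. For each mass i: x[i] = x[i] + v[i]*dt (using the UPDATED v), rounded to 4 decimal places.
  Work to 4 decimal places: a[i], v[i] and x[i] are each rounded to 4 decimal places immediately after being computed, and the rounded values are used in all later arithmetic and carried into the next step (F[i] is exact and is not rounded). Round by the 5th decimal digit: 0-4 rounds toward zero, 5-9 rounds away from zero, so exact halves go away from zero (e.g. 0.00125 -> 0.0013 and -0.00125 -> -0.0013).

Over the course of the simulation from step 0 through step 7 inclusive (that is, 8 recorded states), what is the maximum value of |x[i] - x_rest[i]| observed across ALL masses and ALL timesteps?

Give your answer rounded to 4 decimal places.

Answer: 3.6545

Derivation:
Step 0: x=[2.0000 9.0000 14.0000] v=[0.0000 2.0000 0.0000]
Step 1: x=[2.4000 9.3200 13.9200] v=[2.0000 1.6000 -0.4000]
Step 2: x=[3.1616 9.5472 13.7920] v=[3.8080 1.1360 -0.6400]
Step 3: x=[4.1811 9.6888 13.6444] v=[5.0976 0.7078 -0.7379]
Step 4: x=[5.3067 9.7683 13.5004] v=[5.6282 0.3974 -0.7201]
Step 5: x=[6.3647 9.8186 13.3778] v=[5.2902 0.2515 -0.6129]
Step 6: x=[7.1899 9.8731 13.2905] v=[4.1259 0.2726 -0.4366]
Step 7: x=[7.6545 9.9570 13.2498] v=[2.3232 0.4194 -0.2036]
Max displacement = 3.6545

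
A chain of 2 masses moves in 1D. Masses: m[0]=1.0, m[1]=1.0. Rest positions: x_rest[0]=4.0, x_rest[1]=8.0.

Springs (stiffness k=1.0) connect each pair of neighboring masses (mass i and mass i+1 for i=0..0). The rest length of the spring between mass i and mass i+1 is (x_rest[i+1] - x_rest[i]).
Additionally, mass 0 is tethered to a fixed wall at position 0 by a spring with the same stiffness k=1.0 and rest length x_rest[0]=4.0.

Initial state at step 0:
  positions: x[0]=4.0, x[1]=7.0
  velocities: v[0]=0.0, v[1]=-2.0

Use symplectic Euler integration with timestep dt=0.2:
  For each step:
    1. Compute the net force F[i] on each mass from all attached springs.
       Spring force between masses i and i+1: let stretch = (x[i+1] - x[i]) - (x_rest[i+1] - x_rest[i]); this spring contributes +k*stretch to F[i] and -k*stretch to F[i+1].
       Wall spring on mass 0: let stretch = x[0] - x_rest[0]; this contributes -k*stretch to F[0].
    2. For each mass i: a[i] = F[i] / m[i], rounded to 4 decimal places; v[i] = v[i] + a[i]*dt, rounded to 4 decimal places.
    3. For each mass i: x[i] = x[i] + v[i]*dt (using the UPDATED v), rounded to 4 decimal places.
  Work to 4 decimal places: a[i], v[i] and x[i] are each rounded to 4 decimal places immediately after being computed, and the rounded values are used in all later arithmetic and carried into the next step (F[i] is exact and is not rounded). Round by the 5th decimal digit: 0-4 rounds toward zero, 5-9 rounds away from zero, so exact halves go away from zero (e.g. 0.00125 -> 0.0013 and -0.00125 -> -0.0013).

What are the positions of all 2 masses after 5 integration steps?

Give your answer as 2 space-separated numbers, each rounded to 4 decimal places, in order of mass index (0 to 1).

Answer: 3.2728 5.7907

Derivation:
Step 0: x=[4.0000 7.0000] v=[0.0000 -2.0000]
Step 1: x=[3.9600 6.6400] v=[-0.2000 -1.8000]
Step 2: x=[3.8688 6.3328] v=[-0.4560 -1.5360]
Step 3: x=[3.7214 6.0870] v=[-0.7370 -1.2288]
Step 4: x=[3.5198 5.9066] v=[-1.0082 -0.9019]
Step 5: x=[3.2728 5.7907] v=[-1.2348 -0.5793]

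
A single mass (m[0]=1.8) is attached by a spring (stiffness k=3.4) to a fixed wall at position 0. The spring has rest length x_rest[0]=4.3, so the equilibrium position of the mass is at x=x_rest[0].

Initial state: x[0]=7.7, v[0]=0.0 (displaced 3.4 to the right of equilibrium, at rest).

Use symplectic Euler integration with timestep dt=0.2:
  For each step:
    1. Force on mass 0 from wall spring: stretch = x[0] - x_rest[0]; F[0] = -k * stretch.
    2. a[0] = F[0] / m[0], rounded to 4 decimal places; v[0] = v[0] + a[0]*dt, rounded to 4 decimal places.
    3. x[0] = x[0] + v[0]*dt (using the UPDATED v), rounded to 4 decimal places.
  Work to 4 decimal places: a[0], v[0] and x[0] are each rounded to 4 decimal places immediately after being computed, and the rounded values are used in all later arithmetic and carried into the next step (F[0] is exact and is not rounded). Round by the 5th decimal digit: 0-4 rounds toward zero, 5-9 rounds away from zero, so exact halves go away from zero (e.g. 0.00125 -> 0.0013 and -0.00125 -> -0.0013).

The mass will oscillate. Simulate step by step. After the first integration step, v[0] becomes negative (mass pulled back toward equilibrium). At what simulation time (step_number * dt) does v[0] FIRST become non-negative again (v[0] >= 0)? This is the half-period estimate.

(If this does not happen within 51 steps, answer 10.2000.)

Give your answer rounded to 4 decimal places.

Step 0: x=[7.7000] v=[0.0000]
Step 1: x=[7.4431] v=[-1.2844]
Step 2: x=[6.9487] v=[-2.4718]
Step 3: x=[6.2542] v=[-3.4724]
Step 4: x=[5.4121] v=[-4.2107]
Step 5: x=[4.4859] v=[-4.6308]
Step 6: x=[3.5457] v=[-4.7010]
Step 7: x=[2.6625] v=[-4.4160]
Step 8: x=[1.9030] v=[-3.7974]
Step 9: x=[1.3246] v=[-2.8919]
Step 10: x=[0.9710] v=[-1.7679]
Step 11: x=[0.8689] v=[-0.5103]
Step 12: x=[1.0261] v=[0.7859]
First v>=0 after going negative at step 12, time=2.4000

Answer: 2.4000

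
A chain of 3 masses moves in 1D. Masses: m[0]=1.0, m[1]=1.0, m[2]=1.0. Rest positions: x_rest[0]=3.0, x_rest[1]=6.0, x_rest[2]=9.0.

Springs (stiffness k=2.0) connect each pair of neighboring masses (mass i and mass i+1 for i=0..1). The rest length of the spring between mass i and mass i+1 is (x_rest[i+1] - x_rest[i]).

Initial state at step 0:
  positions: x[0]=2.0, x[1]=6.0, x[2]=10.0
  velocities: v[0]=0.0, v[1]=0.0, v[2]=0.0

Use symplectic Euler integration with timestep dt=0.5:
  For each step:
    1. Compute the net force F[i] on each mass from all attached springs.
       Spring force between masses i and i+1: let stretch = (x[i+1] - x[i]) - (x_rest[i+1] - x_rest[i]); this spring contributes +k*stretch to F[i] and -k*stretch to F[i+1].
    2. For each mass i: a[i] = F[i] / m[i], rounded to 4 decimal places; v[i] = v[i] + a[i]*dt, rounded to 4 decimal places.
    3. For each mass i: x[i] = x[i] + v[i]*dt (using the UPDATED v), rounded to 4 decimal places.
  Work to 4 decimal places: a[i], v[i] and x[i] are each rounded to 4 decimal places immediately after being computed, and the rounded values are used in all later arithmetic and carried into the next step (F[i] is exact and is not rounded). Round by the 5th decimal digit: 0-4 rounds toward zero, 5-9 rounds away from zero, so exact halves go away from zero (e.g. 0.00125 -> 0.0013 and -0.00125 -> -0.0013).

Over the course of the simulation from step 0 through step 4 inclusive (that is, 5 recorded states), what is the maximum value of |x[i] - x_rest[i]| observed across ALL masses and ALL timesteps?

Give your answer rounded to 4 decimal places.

Step 0: x=[2.0000 6.0000 10.0000] v=[0.0000 0.0000 0.0000]
Step 1: x=[2.5000 6.0000 9.5000] v=[1.0000 0.0000 -1.0000]
Step 2: x=[3.2500 6.0000 8.7500] v=[1.5000 0.0000 -1.5000]
Step 3: x=[3.8750 6.0000 8.1250] v=[1.2500 0.0000 -1.2500]
Step 4: x=[4.0625 6.0000 7.9375] v=[0.3750 0.0000 -0.3750]
Max displacement = 1.0625

Answer: 1.0625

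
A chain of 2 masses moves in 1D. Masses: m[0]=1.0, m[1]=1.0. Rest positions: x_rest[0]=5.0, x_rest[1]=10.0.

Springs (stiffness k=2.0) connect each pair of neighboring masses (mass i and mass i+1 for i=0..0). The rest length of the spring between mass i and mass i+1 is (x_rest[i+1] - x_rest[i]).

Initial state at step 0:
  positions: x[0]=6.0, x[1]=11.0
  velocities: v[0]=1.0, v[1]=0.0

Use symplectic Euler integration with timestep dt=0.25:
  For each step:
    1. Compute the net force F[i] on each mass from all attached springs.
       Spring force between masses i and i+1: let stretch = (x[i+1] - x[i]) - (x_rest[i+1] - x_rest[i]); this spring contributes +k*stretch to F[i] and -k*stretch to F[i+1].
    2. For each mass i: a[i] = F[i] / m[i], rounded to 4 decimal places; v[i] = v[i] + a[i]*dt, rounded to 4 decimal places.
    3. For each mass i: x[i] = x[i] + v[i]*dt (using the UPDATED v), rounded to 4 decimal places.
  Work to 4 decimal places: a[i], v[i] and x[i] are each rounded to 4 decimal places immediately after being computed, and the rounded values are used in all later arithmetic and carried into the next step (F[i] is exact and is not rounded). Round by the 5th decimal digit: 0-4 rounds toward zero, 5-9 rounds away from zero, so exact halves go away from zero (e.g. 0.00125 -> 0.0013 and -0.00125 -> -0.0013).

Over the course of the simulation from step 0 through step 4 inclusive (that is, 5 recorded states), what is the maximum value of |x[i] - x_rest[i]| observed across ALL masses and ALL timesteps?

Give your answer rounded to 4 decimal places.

Answer: 1.7325

Derivation:
Step 0: x=[6.0000 11.0000] v=[1.0000 0.0000]
Step 1: x=[6.2500 11.0000] v=[1.0000 0.0000]
Step 2: x=[6.4688 11.0313] v=[0.8750 0.1250]
Step 3: x=[6.6329 11.1173] v=[0.6563 0.3438]
Step 4: x=[6.7325 11.2677] v=[0.3985 0.6016]
Max displacement = 1.7325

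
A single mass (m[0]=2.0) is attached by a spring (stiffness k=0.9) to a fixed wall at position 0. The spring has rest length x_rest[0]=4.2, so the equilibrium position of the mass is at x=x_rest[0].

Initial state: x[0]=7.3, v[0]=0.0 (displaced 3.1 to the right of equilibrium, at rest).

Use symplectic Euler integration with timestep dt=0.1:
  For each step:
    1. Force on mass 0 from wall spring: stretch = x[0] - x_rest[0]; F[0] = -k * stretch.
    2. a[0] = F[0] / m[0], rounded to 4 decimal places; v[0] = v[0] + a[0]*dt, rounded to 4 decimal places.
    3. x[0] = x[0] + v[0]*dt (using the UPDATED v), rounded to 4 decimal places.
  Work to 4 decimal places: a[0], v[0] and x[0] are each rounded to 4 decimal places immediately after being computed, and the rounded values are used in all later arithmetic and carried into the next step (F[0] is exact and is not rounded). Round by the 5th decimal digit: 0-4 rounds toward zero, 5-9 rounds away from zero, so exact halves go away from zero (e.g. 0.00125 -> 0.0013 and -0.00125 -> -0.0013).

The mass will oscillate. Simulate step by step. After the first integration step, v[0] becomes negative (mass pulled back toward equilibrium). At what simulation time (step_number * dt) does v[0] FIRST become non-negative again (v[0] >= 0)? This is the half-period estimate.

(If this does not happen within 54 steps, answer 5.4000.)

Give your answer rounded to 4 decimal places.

Step 0: x=[7.3000] v=[0.0000]
Step 1: x=[7.2861] v=[-0.1395]
Step 2: x=[7.2583] v=[-0.2784]
Step 3: x=[7.2167] v=[-0.4160]
Step 4: x=[7.1615] v=[-0.5518]
Step 5: x=[7.0930] v=[-0.6851]
Step 6: x=[7.0115] v=[-0.8153]
Step 7: x=[6.9173] v=[-0.9418]
Step 8: x=[6.8109] v=[-1.0641]
Step 9: x=[6.6927] v=[-1.1816]
Step 10: x=[6.5633] v=[-1.2938]
Step 11: x=[6.4233] v=[-1.4002]
Step 12: x=[6.2733] v=[-1.5003]
Step 13: x=[6.1139] v=[-1.5936]
Step 14: x=[5.9459] v=[-1.6797]
Step 15: x=[5.7701] v=[-1.7583]
Step 16: x=[5.5872] v=[-1.8290]
Step 17: x=[5.3981] v=[-1.8914]
Step 18: x=[5.2036] v=[-1.9453]
Step 19: x=[5.0046] v=[-1.9905]
Step 20: x=[4.8019] v=[-2.0267]
Step 21: x=[4.5965] v=[-2.0538]
Step 22: x=[4.3893] v=[-2.0716]
Step 23: x=[4.1813] v=[-2.0801]
Step 24: x=[3.9734] v=[-2.0793]
Step 25: x=[3.7665] v=[-2.0691]
Step 26: x=[3.5615] v=[-2.0496]
Step 27: x=[3.3594] v=[-2.0209]
Step 28: x=[3.1611] v=[-1.9831]
Step 29: x=[2.9675] v=[-1.9364]
Step 30: x=[2.7794] v=[-1.8809]
Step 31: x=[2.5977] v=[-1.8170]
Step 32: x=[2.4232] v=[-1.7449]
Step 33: x=[2.2567] v=[-1.6649]
Step 34: x=[2.0990] v=[-1.5775]
Step 35: x=[1.9507] v=[-1.4830]
Step 36: x=[1.8125] v=[-1.3818]
Step 37: x=[1.6851] v=[-1.2744]
Step 38: x=[1.5690] v=[-1.1612]
Step 39: x=[1.4647] v=[-1.0428]
Step 40: x=[1.3727] v=[-0.9197]
Step 41: x=[1.2935] v=[-0.7925]
Step 42: x=[1.2273] v=[-0.6617]
Step 43: x=[1.1745] v=[-0.5279]
Step 44: x=[1.1353] v=[-0.3918]
Step 45: x=[1.1099] v=[-0.2539]
Step 46: x=[1.0984] v=[-0.1149]
Step 47: x=[1.1009] v=[0.0247]
First v>=0 after going negative at step 47, time=4.7000

Answer: 4.7000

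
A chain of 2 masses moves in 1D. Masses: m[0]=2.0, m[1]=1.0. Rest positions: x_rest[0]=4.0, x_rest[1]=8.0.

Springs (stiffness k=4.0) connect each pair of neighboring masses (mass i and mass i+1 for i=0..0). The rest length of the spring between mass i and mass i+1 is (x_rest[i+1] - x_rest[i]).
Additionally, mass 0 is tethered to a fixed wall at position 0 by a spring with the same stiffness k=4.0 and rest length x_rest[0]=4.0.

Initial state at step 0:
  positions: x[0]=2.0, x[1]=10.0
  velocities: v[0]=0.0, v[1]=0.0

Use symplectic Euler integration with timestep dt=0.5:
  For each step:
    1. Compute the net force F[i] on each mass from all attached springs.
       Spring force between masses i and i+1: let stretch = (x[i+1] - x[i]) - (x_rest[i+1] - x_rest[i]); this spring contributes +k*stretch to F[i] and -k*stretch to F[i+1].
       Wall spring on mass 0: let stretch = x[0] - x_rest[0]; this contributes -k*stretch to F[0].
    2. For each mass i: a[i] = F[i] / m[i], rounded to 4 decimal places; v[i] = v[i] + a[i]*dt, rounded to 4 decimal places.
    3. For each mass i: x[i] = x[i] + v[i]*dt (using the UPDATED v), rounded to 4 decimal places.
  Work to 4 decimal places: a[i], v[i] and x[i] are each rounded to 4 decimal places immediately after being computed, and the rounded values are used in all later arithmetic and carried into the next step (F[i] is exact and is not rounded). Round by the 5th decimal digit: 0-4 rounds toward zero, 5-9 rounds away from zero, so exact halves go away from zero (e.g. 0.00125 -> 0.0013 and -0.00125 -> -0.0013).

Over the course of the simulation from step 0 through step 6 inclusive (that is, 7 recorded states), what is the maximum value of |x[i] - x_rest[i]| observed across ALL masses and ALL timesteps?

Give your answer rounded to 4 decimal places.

Answer: 3.5000

Derivation:
Step 0: x=[2.0000 10.0000] v=[0.0000 0.0000]
Step 1: x=[5.0000 6.0000] v=[6.0000 -8.0000]
Step 2: x=[6.0000 5.0000] v=[2.0000 -2.0000]
Step 3: x=[3.5000 9.0000] v=[-5.0000 8.0000]
Step 4: x=[2.0000 11.5000] v=[-3.0000 5.0000]
Step 5: x=[4.2500 8.5000] v=[4.5000 -6.0000]
Step 6: x=[6.5000 5.2500] v=[4.5000 -6.5000]
Max displacement = 3.5000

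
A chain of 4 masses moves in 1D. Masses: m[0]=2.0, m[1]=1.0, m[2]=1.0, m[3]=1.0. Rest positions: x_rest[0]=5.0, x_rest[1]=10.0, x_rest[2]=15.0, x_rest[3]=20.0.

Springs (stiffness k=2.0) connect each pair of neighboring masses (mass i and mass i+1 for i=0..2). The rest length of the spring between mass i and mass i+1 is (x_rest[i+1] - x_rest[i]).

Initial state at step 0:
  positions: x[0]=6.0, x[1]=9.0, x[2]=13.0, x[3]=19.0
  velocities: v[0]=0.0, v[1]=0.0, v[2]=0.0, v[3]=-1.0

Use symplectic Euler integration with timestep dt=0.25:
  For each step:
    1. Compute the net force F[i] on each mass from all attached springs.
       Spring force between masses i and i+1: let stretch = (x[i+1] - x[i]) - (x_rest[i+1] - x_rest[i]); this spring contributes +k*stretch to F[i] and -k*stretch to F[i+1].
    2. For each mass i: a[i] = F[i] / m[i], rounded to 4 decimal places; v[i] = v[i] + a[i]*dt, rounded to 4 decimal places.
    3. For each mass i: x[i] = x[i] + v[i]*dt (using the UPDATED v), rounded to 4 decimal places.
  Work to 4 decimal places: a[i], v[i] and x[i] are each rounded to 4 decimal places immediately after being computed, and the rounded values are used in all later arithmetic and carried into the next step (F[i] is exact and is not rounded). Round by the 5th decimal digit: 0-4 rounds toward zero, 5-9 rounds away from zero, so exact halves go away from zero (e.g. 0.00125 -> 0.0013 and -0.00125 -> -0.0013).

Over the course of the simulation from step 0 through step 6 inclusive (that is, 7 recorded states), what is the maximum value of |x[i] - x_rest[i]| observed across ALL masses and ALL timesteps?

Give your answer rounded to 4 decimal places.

Answer: 2.3703

Derivation:
Step 0: x=[6.0000 9.0000 13.0000 19.0000] v=[0.0000 0.0000 0.0000 -1.0000]
Step 1: x=[5.8750 9.1250 13.2500 18.6250] v=[-0.5000 0.5000 1.0000 -1.5000]
Step 2: x=[5.6406 9.3594 13.6563 18.2031] v=[-0.9375 0.9375 1.6250 -1.6875]
Step 3: x=[5.3262 9.6661 14.0938 17.8379] v=[-1.2578 1.2266 1.7500 -1.4609]
Step 4: x=[4.9705 9.9837 14.4459 17.6297] v=[-1.4228 1.2705 1.4082 -0.8330]
Step 5: x=[4.6156 10.2325 14.6382 17.6485] v=[-1.4195 0.9950 0.7690 0.0751]
Step 6: x=[4.2993 10.3299 14.6560 17.9160] v=[-1.2653 0.3894 0.0713 1.0700]
Max displacement = 2.3703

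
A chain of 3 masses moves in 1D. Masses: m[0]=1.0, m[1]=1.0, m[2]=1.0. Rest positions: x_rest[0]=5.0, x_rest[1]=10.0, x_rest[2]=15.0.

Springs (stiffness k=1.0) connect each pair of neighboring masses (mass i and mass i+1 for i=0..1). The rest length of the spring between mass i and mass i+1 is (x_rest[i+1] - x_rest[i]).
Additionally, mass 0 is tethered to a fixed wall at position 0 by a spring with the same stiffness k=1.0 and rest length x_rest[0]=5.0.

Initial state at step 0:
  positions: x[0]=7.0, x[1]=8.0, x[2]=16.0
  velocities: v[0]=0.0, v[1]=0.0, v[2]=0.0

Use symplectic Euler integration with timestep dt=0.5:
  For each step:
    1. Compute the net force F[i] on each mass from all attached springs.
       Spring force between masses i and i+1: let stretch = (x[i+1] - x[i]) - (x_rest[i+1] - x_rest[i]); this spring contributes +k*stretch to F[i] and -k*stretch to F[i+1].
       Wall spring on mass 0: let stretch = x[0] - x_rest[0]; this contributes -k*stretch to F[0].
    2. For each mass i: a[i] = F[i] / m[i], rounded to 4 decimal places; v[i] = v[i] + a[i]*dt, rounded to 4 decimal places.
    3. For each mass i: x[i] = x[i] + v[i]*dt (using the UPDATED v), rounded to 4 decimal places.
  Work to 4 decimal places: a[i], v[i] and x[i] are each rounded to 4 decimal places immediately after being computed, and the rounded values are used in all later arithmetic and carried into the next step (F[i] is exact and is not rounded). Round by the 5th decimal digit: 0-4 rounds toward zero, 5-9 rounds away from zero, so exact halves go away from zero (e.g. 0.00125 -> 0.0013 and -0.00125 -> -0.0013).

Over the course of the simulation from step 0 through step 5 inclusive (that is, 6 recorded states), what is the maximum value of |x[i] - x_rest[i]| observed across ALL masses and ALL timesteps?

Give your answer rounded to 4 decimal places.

Step 0: x=[7.0000 8.0000 16.0000] v=[0.0000 0.0000 0.0000]
Step 1: x=[5.5000 9.7500 15.2500] v=[-3.0000 3.5000 -1.5000]
Step 2: x=[3.6875 11.8125 14.3750] v=[-3.6250 4.1250 -1.7500]
Step 3: x=[2.9844 12.4844 14.1094] v=[-1.4063 1.3438 -0.5313]
Step 4: x=[3.9102 11.1876 14.6875] v=[1.8515 -2.5937 1.1562]
Step 5: x=[5.6778 8.9464 15.6407] v=[3.5351 -4.4825 1.9063]
Max displacement = 2.4844

Answer: 2.4844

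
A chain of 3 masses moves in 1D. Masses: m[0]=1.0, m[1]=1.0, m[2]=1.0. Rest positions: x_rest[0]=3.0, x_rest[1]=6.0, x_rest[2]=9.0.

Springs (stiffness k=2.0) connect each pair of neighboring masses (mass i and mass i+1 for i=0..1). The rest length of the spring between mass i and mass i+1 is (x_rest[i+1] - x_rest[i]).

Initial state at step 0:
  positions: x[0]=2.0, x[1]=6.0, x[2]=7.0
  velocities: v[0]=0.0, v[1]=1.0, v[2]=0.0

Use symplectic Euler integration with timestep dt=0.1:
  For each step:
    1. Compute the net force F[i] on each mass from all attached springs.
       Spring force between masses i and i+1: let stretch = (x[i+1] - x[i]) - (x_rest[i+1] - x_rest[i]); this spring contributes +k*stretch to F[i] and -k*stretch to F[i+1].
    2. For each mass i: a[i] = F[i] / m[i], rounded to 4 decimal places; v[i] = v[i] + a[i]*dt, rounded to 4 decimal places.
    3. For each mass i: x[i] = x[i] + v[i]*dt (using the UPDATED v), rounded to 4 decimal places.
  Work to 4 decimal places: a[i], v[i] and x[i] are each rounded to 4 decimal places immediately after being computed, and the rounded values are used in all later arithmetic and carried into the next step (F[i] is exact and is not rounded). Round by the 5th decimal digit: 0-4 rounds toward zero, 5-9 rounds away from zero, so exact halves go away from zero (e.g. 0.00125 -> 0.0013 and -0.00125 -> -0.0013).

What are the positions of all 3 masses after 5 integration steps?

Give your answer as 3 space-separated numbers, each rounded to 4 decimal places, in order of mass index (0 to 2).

Answer: 2.2844 5.6450 7.5707

Derivation:
Step 0: x=[2.0000 6.0000 7.0000] v=[0.0000 1.0000 0.0000]
Step 1: x=[2.0200 6.0400 7.0400] v=[0.2000 0.4000 0.4000]
Step 2: x=[2.0604 6.0196 7.1200] v=[0.4040 -0.2040 0.8000]
Step 3: x=[2.1200 5.9420 7.2380] v=[0.5958 -0.7758 1.1799]
Step 4: x=[2.1960 5.8139 7.3901] v=[0.7602 -1.2810 1.5207]
Step 5: x=[2.2844 5.6450 7.5707] v=[0.8838 -1.6893 1.8055]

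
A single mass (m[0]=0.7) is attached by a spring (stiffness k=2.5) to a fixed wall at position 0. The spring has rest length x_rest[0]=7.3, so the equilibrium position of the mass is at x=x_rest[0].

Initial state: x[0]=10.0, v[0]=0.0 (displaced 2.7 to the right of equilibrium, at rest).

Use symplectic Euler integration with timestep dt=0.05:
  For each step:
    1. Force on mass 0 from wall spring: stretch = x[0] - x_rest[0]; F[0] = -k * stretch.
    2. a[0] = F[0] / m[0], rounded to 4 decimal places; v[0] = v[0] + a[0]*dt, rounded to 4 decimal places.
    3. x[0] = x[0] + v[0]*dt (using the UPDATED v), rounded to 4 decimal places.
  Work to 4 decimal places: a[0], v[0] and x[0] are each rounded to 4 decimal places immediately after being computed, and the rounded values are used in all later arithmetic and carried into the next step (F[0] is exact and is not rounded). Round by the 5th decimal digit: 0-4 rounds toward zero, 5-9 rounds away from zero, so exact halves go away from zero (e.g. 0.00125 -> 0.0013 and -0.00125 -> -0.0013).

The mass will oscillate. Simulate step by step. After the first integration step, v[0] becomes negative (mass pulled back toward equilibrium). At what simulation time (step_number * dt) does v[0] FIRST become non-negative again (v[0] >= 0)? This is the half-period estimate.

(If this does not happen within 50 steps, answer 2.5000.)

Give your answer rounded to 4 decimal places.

Answer: 1.7000

Derivation:
Step 0: x=[10.0000] v=[0.0000]
Step 1: x=[9.9759] v=[-0.4821]
Step 2: x=[9.9279] v=[-0.9599]
Step 3: x=[9.8564] v=[-1.4292]
Step 4: x=[9.7621] v=[-1.8857]
Step 5: x=[9.6458] v=[-2.3254]
Step 6: x=[9.5086] v=[-2.7443]
Step 7: x=[9.3517] v=[-3.1387]
Step 8: x=[9.1764] v=[-3.5051]
Step 9: x=[8.9844] v=[-3.8402]
Step 10: x=[8.7774] v=[-4.1410]
Step 11: x=[8.5572] v=[-4.4048]
Step 12: x=[8.3257] v=[-4.6293]
Step 13: x=[8.0851] v=[-4.8125]
Step 14: x=[7.8375] v=[-4.9527]
Step 15: x=[7.5851] v=[-5.0487]
Step 16: x=[7.3301] v=[-5.0996]
Step 17: x=[7.0749] v=[-5.1050]
Step 18: x=[6.8217] v=[-5.0648]
Step 19: x=[6.5727] v=[-4.9794]
Step 20: x=[6.3302] v=[-4.8495]
Step 21: x=[6.0964] v=[-4.6763]
Step 22: x=[5.8733] v=[-4.4614]
Step 23: x=[5.6630] v=[-4.2066]
Step 24: x=[5.4673] v=[-3.9143]
Step 25: x=[5.2880] v=[-3.5870]
Step 26: x=[5.1266] v=[-3.2277]
Step 27: x=[4.9846] v=[-2.8396]
Step 28: x=[4.8633] v=[-2.4261]
Step 29: x=[4.7638] v=[-1.9910]
Step 30: x=[4.6869] v=[-1.5381]
Step 31: x=[4.6333] v=[-1.0715]
Step 32: x=[4.6035] v=[-0.5953]
Step 33: x=[4.5978] v=[-0.1138]
Step 34: x=[4.6162] v=[0.3687]
First v>=0 after going negative at step 34, time=1.7000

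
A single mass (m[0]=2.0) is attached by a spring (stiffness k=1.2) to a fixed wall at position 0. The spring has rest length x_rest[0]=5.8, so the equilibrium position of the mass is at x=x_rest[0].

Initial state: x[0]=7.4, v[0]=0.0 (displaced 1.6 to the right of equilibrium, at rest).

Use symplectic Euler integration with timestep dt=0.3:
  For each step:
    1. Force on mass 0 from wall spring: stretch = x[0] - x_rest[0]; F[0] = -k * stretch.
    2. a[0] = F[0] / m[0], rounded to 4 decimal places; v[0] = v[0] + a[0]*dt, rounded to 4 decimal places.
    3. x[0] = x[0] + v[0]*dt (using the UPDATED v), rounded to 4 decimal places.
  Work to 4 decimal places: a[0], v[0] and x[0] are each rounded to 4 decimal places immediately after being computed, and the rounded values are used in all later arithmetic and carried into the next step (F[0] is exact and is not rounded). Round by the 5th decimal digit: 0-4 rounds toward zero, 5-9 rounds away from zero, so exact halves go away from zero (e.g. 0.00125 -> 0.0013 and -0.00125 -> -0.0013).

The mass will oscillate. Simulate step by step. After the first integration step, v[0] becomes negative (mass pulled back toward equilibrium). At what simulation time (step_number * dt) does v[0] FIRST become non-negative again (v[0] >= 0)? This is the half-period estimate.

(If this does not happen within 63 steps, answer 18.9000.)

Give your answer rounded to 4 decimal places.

Step 0: x=[7.4000] v=[0.0000]
Step 1: x=[7.3136] v=[-0.2880]
Step 2: x=[7.1455] v=[-0.5605]
Step 3: x=[6.9047] v=[-0.8027]
Step 4: x=[6.6043] v=[-1.0015]
Step 5: x=[6.2604] v=[-1.1463]
Step 6: x=[5.8916] v=[-1.2292]
Step 7: x=[5.5179] v=[-1.2457]
Step 8: x=[5.1594] v=[-1.1949]
Step 9: x=[4.8355] v=[-1.0796]
Step 10: x=[4.5637] v=[-0.9060]
Step 11: x=[4.3587] v=[-0.6835]
Step 12: x=[4.2315] v=[-0.4241]
Step 13: x=[4.1890] v=[-0.1418]
Step 14: x=[4.2335] v=[0.1482]
First v>=0 after going negative at step 14, time=4.2000

Answer: 4.2000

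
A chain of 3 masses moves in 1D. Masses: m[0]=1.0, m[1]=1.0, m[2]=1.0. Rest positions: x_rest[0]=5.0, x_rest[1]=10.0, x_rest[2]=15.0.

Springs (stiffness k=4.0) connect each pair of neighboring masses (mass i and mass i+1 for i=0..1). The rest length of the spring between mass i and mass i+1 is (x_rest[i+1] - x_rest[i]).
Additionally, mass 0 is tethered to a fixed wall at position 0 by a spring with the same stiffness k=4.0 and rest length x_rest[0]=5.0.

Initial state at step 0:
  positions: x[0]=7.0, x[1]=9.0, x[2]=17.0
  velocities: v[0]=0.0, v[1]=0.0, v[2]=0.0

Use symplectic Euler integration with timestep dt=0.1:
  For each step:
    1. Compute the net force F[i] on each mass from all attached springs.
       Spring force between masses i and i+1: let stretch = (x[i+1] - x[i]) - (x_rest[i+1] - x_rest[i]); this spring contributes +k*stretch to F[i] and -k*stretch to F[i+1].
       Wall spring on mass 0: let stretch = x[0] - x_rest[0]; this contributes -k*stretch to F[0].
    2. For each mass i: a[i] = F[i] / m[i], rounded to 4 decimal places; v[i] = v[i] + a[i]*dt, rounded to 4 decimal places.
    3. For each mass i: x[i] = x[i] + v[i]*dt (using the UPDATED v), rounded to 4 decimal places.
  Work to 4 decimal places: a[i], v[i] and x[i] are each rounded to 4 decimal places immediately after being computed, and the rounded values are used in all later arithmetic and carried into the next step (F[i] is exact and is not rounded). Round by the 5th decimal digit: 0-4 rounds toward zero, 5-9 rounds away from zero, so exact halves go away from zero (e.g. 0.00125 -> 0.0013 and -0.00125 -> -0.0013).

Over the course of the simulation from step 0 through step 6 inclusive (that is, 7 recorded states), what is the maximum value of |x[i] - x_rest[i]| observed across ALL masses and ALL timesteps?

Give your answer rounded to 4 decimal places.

Step 0: x=[7.0000 9.0000 17.0000] v=[0.0000 0.0000 0.0000]
Step 1: x=[6.8000 9.2400 16.8800] v=[-2.0000 2.4000 -1.2000]
Step 2: x=[6.4256 9.6880 16.6544] v=[-3.7440 4.4800 -2.2560]
Step 3: x=[5.9247 10.2842 16.3501] v=[-5.0093 5.9616 -3.0426]
Step 4: x=[5.3612 10.9486 16.0032] v=[-5.6354 6.6442 -3.4690]
Step 5: x=[4.8067 11.5917 15.6541] v=[-5.5449 6.4311 -3.4908]
Step 6: x=[4.3313 12.1259 15.3425] v=[-4.7536 5.3421 -3.1158]
Max displacement = 2.1259

Answer: 2.1259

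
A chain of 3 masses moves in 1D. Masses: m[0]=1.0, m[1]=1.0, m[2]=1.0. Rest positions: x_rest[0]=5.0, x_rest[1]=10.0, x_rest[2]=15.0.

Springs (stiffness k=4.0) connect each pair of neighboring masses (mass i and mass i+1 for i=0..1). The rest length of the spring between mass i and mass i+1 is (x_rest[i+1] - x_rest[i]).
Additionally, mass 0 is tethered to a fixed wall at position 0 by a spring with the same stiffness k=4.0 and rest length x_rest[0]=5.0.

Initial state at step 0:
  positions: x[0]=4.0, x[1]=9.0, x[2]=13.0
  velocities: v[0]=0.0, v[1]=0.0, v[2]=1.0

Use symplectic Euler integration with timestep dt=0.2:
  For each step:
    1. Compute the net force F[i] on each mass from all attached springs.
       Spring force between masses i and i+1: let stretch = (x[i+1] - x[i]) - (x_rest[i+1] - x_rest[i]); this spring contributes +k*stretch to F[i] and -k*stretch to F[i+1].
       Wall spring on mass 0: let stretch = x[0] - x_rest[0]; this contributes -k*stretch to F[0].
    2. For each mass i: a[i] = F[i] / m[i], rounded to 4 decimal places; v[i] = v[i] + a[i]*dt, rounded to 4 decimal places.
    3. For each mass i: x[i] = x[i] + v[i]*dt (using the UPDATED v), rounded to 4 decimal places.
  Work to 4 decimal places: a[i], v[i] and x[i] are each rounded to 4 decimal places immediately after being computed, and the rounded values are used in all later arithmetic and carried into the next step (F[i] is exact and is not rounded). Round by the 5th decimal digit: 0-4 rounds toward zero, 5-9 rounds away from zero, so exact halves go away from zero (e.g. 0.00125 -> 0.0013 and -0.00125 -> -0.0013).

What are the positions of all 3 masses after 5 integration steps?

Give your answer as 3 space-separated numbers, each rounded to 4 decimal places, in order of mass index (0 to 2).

Answer: 4.7528 9.2993 14.7346

Derivation:
Step 0: x=[4.0000 9.0000 13.0000] v=[0.0000 0.0000 1.0000]
Step 1: x=[4.1600 8.8400 13.3600] v=[0.8000 -0.8000 1.8000]
Step 2: x=[4.4032 8.6544 13.7968] v=[1.2160 -0.9280 2.1840]
Step 3: x=[4.6221 8.6114 14.2108] v=[1.0944 -0.2150 2.0701]
Step 4: x=[4.7397 8.8260 14.5289] v=[0.5882 1.0731 1.5906]
Step 5: x=[4.7528 9.2993 14.7346] v=[0.0655 2.3664 1.0283]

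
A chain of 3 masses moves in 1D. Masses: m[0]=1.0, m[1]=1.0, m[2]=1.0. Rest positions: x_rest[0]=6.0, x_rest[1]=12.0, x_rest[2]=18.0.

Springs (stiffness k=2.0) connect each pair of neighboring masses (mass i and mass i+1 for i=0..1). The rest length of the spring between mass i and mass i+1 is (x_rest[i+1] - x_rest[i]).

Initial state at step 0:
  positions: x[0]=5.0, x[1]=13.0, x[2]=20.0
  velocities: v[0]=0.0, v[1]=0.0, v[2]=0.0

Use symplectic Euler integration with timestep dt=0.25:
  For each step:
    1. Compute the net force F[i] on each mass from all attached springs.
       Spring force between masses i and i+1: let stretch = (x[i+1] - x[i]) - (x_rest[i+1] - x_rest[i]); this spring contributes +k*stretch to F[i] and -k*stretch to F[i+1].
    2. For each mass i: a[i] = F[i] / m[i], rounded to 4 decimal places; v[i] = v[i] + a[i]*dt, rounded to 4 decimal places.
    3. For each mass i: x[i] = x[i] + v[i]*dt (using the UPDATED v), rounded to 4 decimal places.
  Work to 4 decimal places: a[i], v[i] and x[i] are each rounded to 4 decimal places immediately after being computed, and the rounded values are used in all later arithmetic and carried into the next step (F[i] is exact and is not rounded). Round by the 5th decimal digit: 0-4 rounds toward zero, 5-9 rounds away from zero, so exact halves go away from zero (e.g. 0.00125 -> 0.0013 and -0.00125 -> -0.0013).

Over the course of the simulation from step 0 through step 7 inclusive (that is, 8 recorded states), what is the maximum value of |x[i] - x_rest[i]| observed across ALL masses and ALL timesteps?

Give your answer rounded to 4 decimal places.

Answer: 2.0292

Derivation:
Step 0: x=[5.0000 13.0000 20.0000] v=[0.0000 0.0000 0.0000]
Step 1: x=[5.2500 12.8750 19.8750] v=[1.0000 -0.5000 -0.5000]
Step 2: x=[5.7031 12.6719 19.6250] v=[1.8125 -0.8125 -1.0000]
Step 3: x=[6.2773 12.4668 19.2559] v=[2.2969 -0.8204 -1.4766]
Step 4: x=[6.8752 12.3367 18.7881] v=[2.3917 -0.5206 -1.8712]
Step 5: x=[7.4058 12.3303 18.2639] v=[2.1225 -0.0257 -2.0969]
Step 6: x=[7.8020 12.4500 17.7480] v=[1.5848 0.4789 -2.0637]
Step 7: x=[8.0292 12.6510 17.3198] v=[0.9088 0.8039 -1.7127]
Max displacement = 2.0292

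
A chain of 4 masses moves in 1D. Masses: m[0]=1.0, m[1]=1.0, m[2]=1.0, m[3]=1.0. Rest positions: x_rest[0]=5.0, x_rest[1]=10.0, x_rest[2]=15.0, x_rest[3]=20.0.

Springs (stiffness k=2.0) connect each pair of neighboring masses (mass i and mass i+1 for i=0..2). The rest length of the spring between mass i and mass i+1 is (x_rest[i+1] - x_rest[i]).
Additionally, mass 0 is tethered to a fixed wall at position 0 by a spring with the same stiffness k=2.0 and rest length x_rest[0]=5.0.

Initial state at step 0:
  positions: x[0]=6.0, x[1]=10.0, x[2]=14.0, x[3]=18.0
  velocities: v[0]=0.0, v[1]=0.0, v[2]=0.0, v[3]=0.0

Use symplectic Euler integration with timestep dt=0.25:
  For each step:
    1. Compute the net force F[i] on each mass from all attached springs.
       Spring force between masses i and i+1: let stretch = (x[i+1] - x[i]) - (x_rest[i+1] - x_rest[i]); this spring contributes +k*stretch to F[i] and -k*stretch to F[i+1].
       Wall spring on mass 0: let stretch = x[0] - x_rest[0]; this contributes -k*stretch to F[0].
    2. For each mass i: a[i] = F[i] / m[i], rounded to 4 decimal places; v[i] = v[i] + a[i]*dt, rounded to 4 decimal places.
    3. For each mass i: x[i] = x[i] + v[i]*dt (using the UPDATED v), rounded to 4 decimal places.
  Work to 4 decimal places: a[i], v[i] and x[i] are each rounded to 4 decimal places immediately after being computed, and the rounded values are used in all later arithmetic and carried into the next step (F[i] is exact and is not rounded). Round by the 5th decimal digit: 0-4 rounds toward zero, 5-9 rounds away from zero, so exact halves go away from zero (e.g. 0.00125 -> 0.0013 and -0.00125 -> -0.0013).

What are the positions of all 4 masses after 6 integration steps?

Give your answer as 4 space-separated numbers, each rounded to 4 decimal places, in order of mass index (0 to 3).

Step 0: x=[6.0000 10.0000 14.0000 18.0000] v=[0.0000 0.0000 0.0000 0.0000]
Step 1: x=[5.7500 10.0000 14.0000 18.1250] v=[-1.0000 0.0000 0.0000 0.5000]
Step 2: x=[5.3125 9.9688 14.0156 18.3594] v=[-1.7500 -0.1250 0.0625 0.9375]
Step 3: x=[4.7930 9.8614 14.0684 18.6758] v=[-2.0781 -0.4298 0.2110 1.2656]
Step 4: x=[4.3079 9.6463 14.1712 19.0413] v=[-1.9404 -0.8605 0.4112 1.4619]
Step 5: x=[3.9516 9.3295 14.3172 19.4230] v=[-1.4252 -1.2673 0.5838 1.5269]
Step 6: x=[3.7736 8.9639 14.4779 19.7915] v=[-0.7121 -1.4624 0.6429 1.4740]

Answer: 3.7736 8.9639 14.4779 19.7915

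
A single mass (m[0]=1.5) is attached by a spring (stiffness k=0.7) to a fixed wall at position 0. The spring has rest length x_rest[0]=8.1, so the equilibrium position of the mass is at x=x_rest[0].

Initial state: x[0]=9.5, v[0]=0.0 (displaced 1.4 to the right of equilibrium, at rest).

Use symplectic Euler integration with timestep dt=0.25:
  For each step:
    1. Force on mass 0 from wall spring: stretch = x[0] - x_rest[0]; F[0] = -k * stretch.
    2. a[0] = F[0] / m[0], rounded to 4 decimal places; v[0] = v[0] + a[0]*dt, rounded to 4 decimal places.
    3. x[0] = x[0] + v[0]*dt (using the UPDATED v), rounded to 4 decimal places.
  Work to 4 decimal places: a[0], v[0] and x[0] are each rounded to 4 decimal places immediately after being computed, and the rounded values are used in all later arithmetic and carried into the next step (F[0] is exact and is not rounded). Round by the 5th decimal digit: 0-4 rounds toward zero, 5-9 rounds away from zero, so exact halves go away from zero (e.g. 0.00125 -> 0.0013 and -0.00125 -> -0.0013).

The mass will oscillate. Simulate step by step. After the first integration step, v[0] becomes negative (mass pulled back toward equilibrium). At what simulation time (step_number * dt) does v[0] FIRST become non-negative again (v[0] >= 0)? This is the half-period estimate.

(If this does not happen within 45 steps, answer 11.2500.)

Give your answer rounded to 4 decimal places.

Step 0: x=[9.5000] v=[0.0000]
Step 1: x=[9.4592] v=[-0.1633]
Step 2: x=[9.3787] v=[-0.3219]
Step 3: x=[9.2609] v=[-0.4711]
Step 4: x=[9.1093] v=[-0.6066]
Step 5: x=[8.9282] v=[-0.7244]
Step 6: x=[8.7230] v=[-0.8210]
Step 7: x=[8.4996] v=[-0.8937]
Step 8: x=[8.2645] v=[-0.9403]
Step 9: x=[8.0246] v=[-0.9595]
Step 10: x=[7.7869] v=[-0.9507]
Step 11: x=[7.5584] v=[-0.9142]
Step 12: x=[7.3457] v=[-0.8510]
Step 13: x=[7.1550] v=[-0.7630]
Step 14: x=[6.9918] v=[-0.6528]
Step 15: x=[6.8609] v=[-0.5235]
Step 16: x=[6.7662] v=[-0.3790]
Step 17: x=[6.7104] v=[-0.2234]
Step 18: x=[6.6951] v=[-0.0613]
Step 19: x=[6.7208] v=[0.1026]
First v>=0 after going negative at step 19, time=4.7500

Answer: 4.7500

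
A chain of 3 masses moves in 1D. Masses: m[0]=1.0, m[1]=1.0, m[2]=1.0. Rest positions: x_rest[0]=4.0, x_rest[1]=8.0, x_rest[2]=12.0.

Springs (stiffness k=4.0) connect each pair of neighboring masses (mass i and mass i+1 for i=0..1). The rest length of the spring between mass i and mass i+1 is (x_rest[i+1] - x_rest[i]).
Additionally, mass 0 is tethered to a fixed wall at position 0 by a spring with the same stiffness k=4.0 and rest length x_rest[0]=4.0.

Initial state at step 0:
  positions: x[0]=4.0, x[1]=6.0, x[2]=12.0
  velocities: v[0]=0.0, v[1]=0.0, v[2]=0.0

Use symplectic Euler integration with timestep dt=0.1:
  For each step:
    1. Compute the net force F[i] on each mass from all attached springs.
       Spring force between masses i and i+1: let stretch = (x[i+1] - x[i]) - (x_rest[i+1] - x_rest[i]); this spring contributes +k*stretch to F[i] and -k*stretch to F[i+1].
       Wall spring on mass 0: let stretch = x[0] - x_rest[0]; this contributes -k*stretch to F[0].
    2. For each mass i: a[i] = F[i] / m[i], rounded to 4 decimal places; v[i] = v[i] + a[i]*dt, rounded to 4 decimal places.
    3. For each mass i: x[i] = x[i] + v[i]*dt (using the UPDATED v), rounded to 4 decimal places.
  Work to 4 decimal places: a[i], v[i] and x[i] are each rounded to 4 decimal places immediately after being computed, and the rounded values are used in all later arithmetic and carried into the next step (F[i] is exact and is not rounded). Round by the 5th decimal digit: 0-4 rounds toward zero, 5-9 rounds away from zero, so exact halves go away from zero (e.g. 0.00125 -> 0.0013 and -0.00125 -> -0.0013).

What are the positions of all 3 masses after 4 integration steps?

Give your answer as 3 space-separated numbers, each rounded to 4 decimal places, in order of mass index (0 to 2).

Step 0: x=[4.0000 6.0000 12.0000] v=[0.0000 0.0000 0.0000]
Step 1: x=[3.9200 6.1600 11.9200] v=[-0.8000 1.6000 -0.8000]
Step 2: x=[3.7728 6.4608 11.7696] v=[-1.4720 3.0080 -1.5040]
Step 3: x=[3.5822 6.8664 11.5669] v=[-1.9059 4.0563 -2.0275]
Step 4: x=[3.3797 7.3287 11.3361] v=[-2.0251 4.6228 -2.3077]

Answer: 3.3797 7.3287 11.3361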